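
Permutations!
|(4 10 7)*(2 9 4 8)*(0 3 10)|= |(0 3 10 7 8 2 9 4)|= 8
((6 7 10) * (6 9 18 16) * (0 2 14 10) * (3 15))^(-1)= (0 7 6 16 18 9 10 14 2)(3 15)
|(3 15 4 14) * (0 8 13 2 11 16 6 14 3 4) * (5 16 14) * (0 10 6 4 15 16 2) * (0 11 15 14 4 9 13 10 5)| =|(0 8 10 6)(2 15 5)(3 16 9 13 11 4)| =12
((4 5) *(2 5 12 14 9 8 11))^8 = (14)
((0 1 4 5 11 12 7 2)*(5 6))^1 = (0 1 4 6 5 11 12 7 2)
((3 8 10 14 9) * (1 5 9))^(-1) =((1 5 9 3 8 10 14))^(-1) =(1 14 10 8 3 9 5)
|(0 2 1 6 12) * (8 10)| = 10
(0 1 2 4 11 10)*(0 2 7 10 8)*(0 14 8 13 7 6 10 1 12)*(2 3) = (0 12)(1 6 10 3 2 4 11 13 7)(8 14) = [12, 6, 4, 2, 11, 5, 10, 1, 14, 9, 3, 13, 0, 7, 8]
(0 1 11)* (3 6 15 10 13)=[1, 11, 2, 6, 4, 5, 15, 7, 8, 9, 13, 0, 12, 3, 14, 10]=(0 1 11)(3 6 15 10 13)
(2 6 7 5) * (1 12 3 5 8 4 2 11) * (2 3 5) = (1 12 5 11)(2 6 7 8 4 3) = [0, 12, 6, 2, 3, 11, 7, 8, 4, 9, 10, 1, 5]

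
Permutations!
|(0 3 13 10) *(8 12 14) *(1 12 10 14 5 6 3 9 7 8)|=35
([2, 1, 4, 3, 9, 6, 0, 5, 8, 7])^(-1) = (0 6 5 7 9 4 2)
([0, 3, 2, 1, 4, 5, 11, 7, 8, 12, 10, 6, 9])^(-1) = (1 3)(6 11)(9 12)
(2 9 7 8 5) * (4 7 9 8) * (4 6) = (9)(2 8 5)(4 7 6) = [0, 1, 8, 3, 7, 2, 4, 6, 5, 9]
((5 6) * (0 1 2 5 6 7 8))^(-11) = ((0 1 2 5 7 8))^(-11) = (0 1 2 5 7 8)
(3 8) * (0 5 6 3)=[5, 1, 2, 8, 4, 6, 3, 7, 0]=(0 5 6 3 8)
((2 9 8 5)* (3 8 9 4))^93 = (9)(2 8 4 5 3)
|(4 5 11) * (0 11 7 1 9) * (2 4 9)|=15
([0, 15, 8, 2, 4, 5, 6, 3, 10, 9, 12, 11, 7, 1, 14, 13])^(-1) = (1 13 15)(2 3 7 12 10 8)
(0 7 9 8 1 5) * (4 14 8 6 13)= [7, 5, 2, 3, 14, 0, 13, 9, 1, 6, 10, 11, 12, 4, 8]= (0 7 9 6 13 4 14 8 1 5)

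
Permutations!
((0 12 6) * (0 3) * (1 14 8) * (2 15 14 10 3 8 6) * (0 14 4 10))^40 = (0 14 15 1 3 2 8 10 12 6 4) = ((0 12 2 15 4 10 3 14 6 8 1))^40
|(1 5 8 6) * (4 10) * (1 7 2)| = |(1 5 8 6 7 2)(4 10)| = 6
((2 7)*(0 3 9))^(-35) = (0 3 9)(2 7) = ((0 3 9)(2 7))^(-35)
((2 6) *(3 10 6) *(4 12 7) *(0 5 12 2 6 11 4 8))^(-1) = ((0 5 12 7 8)(2 3 10 11 4))^(-1) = (0 8 7 12 5)(2 4 11 10 3)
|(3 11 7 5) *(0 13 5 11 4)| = |(0 13 5 3 4)(7 11)| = 10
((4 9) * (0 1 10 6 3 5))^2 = (0 10 3)(1 6 5) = ((0 1 10 6 3 5)(4 9))^2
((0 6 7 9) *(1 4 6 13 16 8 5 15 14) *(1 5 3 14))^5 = (0 14 6 16 15 9 3 4 13 5 7 8 1)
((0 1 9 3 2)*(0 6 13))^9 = (0 9 2 13 1 3 6)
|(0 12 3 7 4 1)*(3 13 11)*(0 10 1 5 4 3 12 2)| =6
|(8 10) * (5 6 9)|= 6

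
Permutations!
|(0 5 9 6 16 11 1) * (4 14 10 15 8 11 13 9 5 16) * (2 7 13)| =14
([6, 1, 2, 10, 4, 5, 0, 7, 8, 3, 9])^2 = (3 9 10)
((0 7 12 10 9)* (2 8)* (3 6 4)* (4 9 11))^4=((0 7 12 10 11 4 3 6 9)(2 8))^4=(0 11 9 10 6 12 3 7 4)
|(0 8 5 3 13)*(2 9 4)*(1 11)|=30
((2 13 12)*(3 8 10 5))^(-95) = (2 13 12)(3 8 10 5)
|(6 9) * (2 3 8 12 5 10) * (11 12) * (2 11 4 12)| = 8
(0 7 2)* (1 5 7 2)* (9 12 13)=(0 2)(1 5 7)(9 12 13)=[2, 5, 0, 3, 4, 7, 6, 1, 8, 12, 10, 11, 13, 9]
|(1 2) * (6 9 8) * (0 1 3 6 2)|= |(0 1)(2 3 6 9 8)|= 10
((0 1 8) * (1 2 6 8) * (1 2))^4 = (0 8 6 2 1)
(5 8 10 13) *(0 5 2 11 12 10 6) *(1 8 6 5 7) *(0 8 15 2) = [7, 15, 11, 3, 4, 6, 8, 1, 5, 9, 13, 12, 10, 0, 14, 2] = (0 7 1 15 2 11 12 10 13)(5 6 8)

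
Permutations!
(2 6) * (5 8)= (2 6)(5 8)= [0, 1, 6, 3, 4, 8, 2, 7, 5]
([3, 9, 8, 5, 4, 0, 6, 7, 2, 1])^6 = [0, 1, 2, 3, 4, 5, 6, 7, 8, 9]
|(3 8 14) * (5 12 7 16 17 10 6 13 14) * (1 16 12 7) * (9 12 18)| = |(1 16 17 10 6 13 14 3 8 5 7 18 9 12)| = 14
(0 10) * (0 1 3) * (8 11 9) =(0 10 1 3)(8 11 9) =[10, 3, 2, 0, 4, 5, 6, 7, 11, 8, 1, 9]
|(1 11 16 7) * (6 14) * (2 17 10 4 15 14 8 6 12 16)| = 22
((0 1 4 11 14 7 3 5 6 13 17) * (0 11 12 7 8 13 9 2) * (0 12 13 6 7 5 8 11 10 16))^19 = (0 10 13 1 16 17 4)(2 7 6 12 3 9 5 8)(11 14)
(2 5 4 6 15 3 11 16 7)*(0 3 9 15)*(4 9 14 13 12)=(0 3 11 16 7 2 5 9 15 14 13 12 4 6)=[3, 1, 5, 11, 6, 9, 0, 2, 8, 15, 10, 16, 4, 12, 13, 14, 7]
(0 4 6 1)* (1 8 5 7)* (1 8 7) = [4, 0, 2, 3, 6, 1, 7, 8, 5] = (0 4 6 7 8 5 1)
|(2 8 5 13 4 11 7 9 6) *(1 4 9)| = 12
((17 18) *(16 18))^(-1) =((16 18 17))^(-1) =(16 17 18)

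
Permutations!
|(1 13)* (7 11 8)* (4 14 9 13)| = 15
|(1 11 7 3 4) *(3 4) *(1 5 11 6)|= |(1 6)(4 5 11 7)|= 4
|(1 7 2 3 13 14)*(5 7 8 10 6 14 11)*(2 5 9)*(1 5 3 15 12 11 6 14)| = |(1 8 10 14 5 7 3 13 6)(2 15 12 11 9)| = 45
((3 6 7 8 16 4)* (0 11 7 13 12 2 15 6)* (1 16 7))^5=(0 3 4 16 1 11)(7 8)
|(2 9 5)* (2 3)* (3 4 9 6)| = |(2 6 3)(4 9 5)| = 3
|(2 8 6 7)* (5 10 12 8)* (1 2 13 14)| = 10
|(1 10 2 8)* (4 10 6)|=|(1 6 4 10 2 8)|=6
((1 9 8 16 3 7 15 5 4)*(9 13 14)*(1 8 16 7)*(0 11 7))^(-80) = ((0 11 7 15 5 4 8)(1 13 14 9 16 3))^(-80) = (0 5 11 4 7 8 15)(1 16 14)(3 9 13)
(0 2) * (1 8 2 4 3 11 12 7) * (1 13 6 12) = (0 4 3 11 1 8 2)(6 12 7 13) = [4, 8, 0, 11, 3, 5, 12, 13, 2, 9, 10, 1, 7, 6]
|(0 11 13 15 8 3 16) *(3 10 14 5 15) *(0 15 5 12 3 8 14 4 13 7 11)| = 20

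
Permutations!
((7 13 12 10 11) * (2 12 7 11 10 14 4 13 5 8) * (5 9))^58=(2 13 8 4 5 14 9 12 7)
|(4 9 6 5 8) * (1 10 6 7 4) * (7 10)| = 8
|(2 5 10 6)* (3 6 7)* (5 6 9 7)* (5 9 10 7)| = |(2 6)(3 10 9 5 7)| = 10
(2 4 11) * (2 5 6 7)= (2 4 11 5 6 7)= [0, 1, 4, 3, 11, 6, 7, 2, 8, 9, 10, 5]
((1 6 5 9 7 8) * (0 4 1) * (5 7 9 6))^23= (9)(0 1 6 8 4 5 7)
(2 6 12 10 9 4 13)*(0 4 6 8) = (0 4 13 2 8)(6 12 10 9) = [4, 1, 8, 3, 13, 5, 12, 7, 0, 6, 9, 11, 10, 2]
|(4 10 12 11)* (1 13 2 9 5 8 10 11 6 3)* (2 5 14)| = 24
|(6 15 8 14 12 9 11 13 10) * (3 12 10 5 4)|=35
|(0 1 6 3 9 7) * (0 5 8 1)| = |(1 6 3 9 7 5 8)| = 7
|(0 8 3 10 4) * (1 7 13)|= |(0 8 3 10 4)(1 7 13)|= 15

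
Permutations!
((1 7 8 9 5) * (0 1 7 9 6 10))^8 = (10)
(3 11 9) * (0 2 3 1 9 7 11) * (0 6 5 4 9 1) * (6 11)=(0 2 3 11 7 6 5 4 9)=[2, 1, 3, 11, 9, 4, 5, 6, 8, 0, 10, 7]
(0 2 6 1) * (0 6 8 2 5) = (0 5)(1 6)(2 8) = [5, 6, 8, 3, 4, 0, 1, 7, 2]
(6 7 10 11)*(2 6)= (2 6 7 10 11)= [0, 1, 6, 3, 4, 5, 7, 10, 8, 9, 11, 2]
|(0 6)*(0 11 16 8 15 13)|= 7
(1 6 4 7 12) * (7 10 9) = (1 6 4 10 9 7 12) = [0, 6, 2, 3, 10, 5, 4, 12, 8, 7, 9, 11, 1]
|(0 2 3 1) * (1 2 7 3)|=|(0 7 3 2 1)|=5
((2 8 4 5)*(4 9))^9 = ((2 8 9 4 5))^9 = (2 5 4 9 8)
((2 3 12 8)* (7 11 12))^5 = (2 8 12 11 7 3)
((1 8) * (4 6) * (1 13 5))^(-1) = (1 5 13 8)(4 6)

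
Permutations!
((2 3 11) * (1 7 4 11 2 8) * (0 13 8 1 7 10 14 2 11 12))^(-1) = (0 12 4 7 8 13)(1 11 3 2 14 10)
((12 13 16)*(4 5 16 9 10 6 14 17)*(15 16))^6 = (4 9 5 10 15 6 16 14 12 17 13)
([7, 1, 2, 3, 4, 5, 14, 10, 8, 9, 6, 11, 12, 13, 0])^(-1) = (0 14 6 10 7)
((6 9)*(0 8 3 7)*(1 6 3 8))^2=((0 1 6 9 3 7))^2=(0 6 3)(1 9 7)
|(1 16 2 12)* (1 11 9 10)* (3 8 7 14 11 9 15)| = 6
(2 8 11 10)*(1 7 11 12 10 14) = (1 7 11 14)(2 8 12 10) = [0, 7, 8, 3, 4, 5, 6, 11, 12, 9, 2, 14, 10, 13, 1]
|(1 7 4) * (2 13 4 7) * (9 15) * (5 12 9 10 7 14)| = 28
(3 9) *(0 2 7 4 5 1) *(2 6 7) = (0 6 7 4 5 1)(3 9) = [6, 0, 2, 9, 5, 1, 7, 4, 8, 3]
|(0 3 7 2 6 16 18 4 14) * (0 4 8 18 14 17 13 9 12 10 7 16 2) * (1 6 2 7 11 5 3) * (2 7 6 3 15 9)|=|(0 1 3 16 14 4 17 13 2 7)(5 15 9 12 10 11)(8 18)|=30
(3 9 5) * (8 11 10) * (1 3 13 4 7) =(1 3 9 5 13 4 7)(8 11 10) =[0, 3, 2, 9, 7, 13, 6, 1, 11, 5, 8, 10, 12, 4]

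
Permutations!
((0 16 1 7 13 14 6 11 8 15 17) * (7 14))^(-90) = (17)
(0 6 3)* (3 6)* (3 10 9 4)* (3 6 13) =[10, 1, 2, 0, 6, 5, 13, 7, 8, 4, 9, 11, 12, 3] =(0 10 9 4 6 13 3)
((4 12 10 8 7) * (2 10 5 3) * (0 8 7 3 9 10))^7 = (0 2 3 8)(4 12 5 9 10 7)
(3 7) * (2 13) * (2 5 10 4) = (2 13 5 10 4)(3 7) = [0, 1, 13, 7, 2, 10, 6, 3, 8, 9, 4, 11, 12, 5]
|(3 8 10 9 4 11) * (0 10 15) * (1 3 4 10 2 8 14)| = |(0 2 8 15)(1 3 14)(4 11)(9 10)| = 12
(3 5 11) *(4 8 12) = [0, 1, 2, 5, 8, 11, 6, 7, 12, 9, 10, 3, 4] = (3 5 11)(4 8 12)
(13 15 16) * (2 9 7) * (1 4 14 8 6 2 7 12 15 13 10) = (1 4 14 8 6 2 9 12 15 16 10) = [0, 4, 9, 3, 14, 5, 2, 7, 6, 12, 1, 11, 15, 13, 8, 16, 10]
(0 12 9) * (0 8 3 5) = (0 12 9 8 3 5) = [12, 1, 2, 5, 4, 0, 6, 7, 3, 8, 10, 11, 9]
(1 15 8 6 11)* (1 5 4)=(1 15 8 6 11 5 4)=[0, 15, 2, 3, 1, 4, 11, 7, 6, 9, 10, 5, 12, 13, 14, 8]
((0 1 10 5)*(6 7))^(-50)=(0 10)(1 5)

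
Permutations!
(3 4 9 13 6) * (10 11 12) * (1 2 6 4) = (1 2 6 3)(4 9 13)(10 11 12) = [0, 2, 6, 1, 9, 5, 3, 7, 8, 13, 11, 12, 10, 4]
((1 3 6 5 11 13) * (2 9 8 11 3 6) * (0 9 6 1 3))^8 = ((0 9 8 11 13 3 2 6 5))^8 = (0 5 6 2 3 13 11 8 9)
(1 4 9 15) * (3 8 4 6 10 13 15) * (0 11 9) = (0 11 9 3 8 4)(1 6 10 13 15) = [11, 6, 2, 8, 0, 5, 10, 7, 4, 3, 13, 9, 12, 15, 14, 1]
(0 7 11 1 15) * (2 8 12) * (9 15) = [7, 9, 8, 3, 4, 5, 6, 11, 12, 15, 10, 1, 2, 13, 14, 0] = (0 7 11 1 9 15)(2 8 12)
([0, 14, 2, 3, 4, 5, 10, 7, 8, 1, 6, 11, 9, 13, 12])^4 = [0, 1, 2, 3, 4, 5, 6, 7, 8, 9, 10, 11, 12, 13, 14]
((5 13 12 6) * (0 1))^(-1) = (0 1)(5 6 12 13)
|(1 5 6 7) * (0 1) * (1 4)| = |(0 4 1 5 6 7)| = 6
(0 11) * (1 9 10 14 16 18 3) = (0 11)(1 9 10 14 16 18 3) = [11, 9, 2, 1, 4, 5, 6, 7, 8, 10, 14, 0, 12, 13, 16, 15, 18, 17, 3]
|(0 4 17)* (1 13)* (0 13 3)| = 6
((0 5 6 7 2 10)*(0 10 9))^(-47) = (10)(0 5 6 7 2 9)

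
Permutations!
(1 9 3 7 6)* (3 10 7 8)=(1 9 10 7 6)(3 8)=[0, 9, 2, 8, 4, 5, 1, 6, 3, 10, 7]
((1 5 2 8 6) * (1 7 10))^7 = (10) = ((1 5 2 8 6 7 10))^7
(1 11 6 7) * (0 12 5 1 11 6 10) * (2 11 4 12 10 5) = (0 10)(1 6 7 4 12 2 11 5) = [10, 6, 11, 3, 12, 1, 7, 4, 8, 9, 0, 5, 2]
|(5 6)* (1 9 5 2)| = 5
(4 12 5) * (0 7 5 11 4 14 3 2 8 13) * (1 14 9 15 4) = (0 7 5 9 15 4 12 11 1 14 3 2 8 13) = [7, 14, 8, 2, 12, 9, 6, 5, 13, 15, 10, 1, 11, 0, 3, 4]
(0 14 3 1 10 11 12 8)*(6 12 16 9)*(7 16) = (0 14 3 1 10 11 7 16 9 6 12 8) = [14, 10, 2, 1, 4, 5, 12, 16, 0, 6, 11, 7, 8, 13, 3, 15, 9]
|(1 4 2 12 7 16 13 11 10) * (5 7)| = 10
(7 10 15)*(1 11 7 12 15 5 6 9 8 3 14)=(1 11 7 10 5 6 9 8 3 14)(12 15)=[0, 11, 2, 14, 4, 6, 9, 10, 3, 8, 5, 7, 15, 13, 1, 12]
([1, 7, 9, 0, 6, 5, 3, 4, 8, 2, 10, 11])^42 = (11)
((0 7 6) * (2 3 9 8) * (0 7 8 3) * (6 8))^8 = ((0 6 7 8 2)(3 9))^8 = (9)(0 8 6 2 7)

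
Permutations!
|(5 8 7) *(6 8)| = 4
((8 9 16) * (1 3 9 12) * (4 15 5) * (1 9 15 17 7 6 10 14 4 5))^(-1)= (1 15 3)(4 14 10 6 7 17)(8 16 9 12)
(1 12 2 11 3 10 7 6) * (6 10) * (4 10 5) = (1 12 2 11 3 6)(4 10 7 5) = [0, 12, 11, 6, 10, 4, 1, 5, 8, 9, 7, 3, 2]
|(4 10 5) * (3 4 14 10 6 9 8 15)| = |(3 4 6 9 8 15)(5 14 10)| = 6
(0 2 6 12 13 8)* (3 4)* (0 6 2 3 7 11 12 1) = (0 3 4 7 11 12 13 8 6 1) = [3, 0, 2, 4, 7, 5, 1, 11, 6, 9, 10, 12, 13, 8]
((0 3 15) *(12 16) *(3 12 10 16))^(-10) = (16)(0 3)(12 15)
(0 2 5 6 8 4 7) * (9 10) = (0 2 5 6 8 4 7)(9 10) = [2, 1, 5, 3, 7, 6, 8, 0, 4, 10, 9]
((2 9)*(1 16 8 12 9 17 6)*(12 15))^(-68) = (1 12 6 15 17 8 2 16 9)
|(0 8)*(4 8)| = 3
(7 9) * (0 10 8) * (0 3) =(0 10 8 3)(7 9) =[10, 1, 2, 0, 4, 5, 6, 9, 3, 7, 8]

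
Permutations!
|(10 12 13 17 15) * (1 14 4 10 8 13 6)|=12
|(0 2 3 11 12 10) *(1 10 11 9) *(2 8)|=14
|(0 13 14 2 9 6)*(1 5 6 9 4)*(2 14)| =7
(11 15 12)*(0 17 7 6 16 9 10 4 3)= (0 17 7 6 16 9 10 4 3)(11 15 12)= [17, 1, 2, 0, 3, 5, 16, 6, 8, 10, 4, 15, 11, 13, 14, 12, 9, 7]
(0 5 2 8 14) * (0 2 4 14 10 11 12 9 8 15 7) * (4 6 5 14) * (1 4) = (0 14 2 15 7)(1 4)(5 6)(8 10 11 12 9) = [14, 4, 15, 3, 1, 6, 5, 0, 10, 8, 11, 12, 9, 13, 2, 7]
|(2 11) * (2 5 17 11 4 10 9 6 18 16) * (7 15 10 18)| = |(2 4 18 16)(5 17 11)(6 7 15 10 9)| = 60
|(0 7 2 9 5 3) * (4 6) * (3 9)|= 4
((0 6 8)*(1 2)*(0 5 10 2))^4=((0 6 8 5 10 2 1))^4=(0 10 6 2 8 1 5)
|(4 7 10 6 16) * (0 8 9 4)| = |(0 8 9 4 7 10 6 16)| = 8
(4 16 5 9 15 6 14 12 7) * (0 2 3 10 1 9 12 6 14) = (0 2 3 10 1 9 15 14 6)(4 16 5 12 7) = [2, 9, 3, 10, 16, 12, 0, 4, 8, 15, 1, 11, 7, 13, 6, 14, 5]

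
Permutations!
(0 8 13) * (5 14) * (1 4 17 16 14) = (0 8 13)(1 4 17 16 14 5) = [8, 4, 2, 3, 17, 1, 6, 7, 13, 9, 10, 11, 12, 0, 5, 15, 14, 16]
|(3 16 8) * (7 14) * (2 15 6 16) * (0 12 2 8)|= 6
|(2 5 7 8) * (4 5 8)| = |(2 8)(4 5 7)| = 6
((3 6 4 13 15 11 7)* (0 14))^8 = ((0 14)(3 6 4 13 15 11 7))^8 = (3 6 4 13 15 11 7)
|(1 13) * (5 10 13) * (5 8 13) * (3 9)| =6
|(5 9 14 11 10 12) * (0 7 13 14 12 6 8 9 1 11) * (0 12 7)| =|(1 11 10 6 8 9 7 13 14 12 5)| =11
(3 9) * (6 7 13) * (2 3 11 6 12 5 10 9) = (2 3)(5 10 9 11 6 7 13 12) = [0, 1, 3, 2, 4, 10, 7, 13, 8, 11, 9, 6, 5, 12]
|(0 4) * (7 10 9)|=6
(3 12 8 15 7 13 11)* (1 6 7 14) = (1 6 7 13 11 3 12 8 15 14) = [0, 6, 2, 12, 4, 5, 7, 13, 15, 9, 10, 3, 8, 11, 1, 14]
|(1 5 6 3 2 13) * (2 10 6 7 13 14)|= 12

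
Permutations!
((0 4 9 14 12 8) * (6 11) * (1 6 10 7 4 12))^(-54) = (1 11 7 9)(4 14 6 10)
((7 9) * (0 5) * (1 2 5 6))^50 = (9)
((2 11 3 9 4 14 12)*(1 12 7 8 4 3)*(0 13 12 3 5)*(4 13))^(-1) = ((0 4 14 7 8 13 12 2 11 1 3 9 5))^(-1) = (0 5 9 3 1 11 2 12 13 8 7 14 4)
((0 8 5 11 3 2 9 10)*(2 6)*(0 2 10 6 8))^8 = (11)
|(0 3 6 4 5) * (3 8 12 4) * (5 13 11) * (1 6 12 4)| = |(0 8 4 13 11 5)(1 6 3 12)| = 12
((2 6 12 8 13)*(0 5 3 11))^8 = ((0 5 3 11)(2 6 12 8 13))^8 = (2 8 6 13 12)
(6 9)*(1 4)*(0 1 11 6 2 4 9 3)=(0 1 9 2 4 11 6 3)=[1, 9, 4, 0, 11, 5, 3, 7, 8, 2, 10, 6]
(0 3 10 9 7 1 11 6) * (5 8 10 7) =(0 3 7 1 11 6)(5 8 10 9) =[3, 11, 2, 7, 4, 8, 0, 1, 10, 5, 9, 6]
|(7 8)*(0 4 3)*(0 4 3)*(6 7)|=3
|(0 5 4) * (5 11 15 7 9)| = |(0 11 15 7 9 5 4)| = 7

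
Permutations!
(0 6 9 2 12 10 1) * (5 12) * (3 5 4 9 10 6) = (0 3 5 12 6 10 1)(2 4 9) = [3, 0, 4, 5, 9, 12, 10, 7, 8, 2, 1, 11, 6]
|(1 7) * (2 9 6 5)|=4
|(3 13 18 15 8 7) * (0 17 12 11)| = |(0 17 12 11)(3 13 18 15 8 7)| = 12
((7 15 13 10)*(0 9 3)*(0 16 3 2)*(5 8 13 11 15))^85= ((0 9 2)(3 16)(5 8 13 10 7)(11 15))^85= (0 9 2)(3 16)(11 15)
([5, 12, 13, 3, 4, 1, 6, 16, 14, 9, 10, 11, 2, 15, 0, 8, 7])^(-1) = [14, 5, 12, 3, 4, 0, 6, 16, 15, 9, 10, 11, 1, 2, 8, 13, 7]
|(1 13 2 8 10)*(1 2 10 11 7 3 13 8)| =|(1 8 11 7 3 13 10 2)| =8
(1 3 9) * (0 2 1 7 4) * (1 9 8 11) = (0 2 9 7 4)(1 3 8 11) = [2, 3, 9, 8, 0, 5, 6, 4, 11, 7, 10, 1]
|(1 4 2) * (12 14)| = |(1 4 2)(12 14)| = 6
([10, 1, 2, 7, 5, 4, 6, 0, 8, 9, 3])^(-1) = (0 7 3 10)(4 5)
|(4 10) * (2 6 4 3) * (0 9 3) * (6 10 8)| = |(0 9 3 2 10)(4 8 6)| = 15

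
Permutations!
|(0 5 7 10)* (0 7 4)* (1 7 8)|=12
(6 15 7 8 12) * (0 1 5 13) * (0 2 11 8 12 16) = [1, 5, 11, 3, 4, 13, 15, 12, 16, 9, 10, 8, 6, 2, 14, 7, 0] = (0 1 5 13 2 11 8 16)(6 15 7 12)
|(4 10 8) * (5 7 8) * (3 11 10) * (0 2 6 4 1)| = |(0 2 6 4 3 11 10 5 7 8 1)| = 11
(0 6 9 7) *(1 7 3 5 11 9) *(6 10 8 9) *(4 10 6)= (0 6 1 7)(3 5 11 4 10 8 9)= [6, 7, 2, 5, 10, 11, 1, 0, 9, 3, 8, 4]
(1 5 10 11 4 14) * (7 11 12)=(1 5 10 12 7 11 4 14)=[0, 5, 2, 3, 14, 10, 6, 11, 8, 9, 12, 4, 7, 13, 1]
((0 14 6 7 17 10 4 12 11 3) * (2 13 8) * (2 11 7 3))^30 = ((0 14 6 3)(2 13 8 11)(4 12 7 17 10))^30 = (17)(0 6)(2 8)(3 14)(11 13)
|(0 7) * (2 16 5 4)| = |(0 7)(2 16 5 4)| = 4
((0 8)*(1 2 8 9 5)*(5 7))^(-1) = (0 8 2 1 5 7 9)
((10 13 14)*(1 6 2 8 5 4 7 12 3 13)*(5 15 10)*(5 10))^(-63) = ((1 6 2 8 15 5 4 7 12 3 13 14 10))^(-63) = (1 2 15 4 12 13 10 6 8 5 7 3 14)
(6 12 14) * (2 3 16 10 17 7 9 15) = (2 3 16 10 17 7 9 15)(6 12 14) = [0, 1, 3, 16, 4, 5, 12, 9, 8, 15, 17, 11, 14, 13, 6, 2, 10, 7]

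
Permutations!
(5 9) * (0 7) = (0 7)(5 9) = [7, 1, 2, 3, 4, 9, 6, 0, 8, 5]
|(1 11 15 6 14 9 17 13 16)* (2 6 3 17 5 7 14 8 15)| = |(1 11 2 6 8 15 3 17 13 16)(5 7 14 9)| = 20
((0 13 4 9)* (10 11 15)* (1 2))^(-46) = ((0 13 4 9)(1 2)(10 11 15))^(-46) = (0 4)(9 13)(10 15 11)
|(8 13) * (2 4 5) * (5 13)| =|(2 4 13 8 5)| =5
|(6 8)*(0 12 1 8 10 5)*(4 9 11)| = 21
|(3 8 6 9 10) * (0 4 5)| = |(0 4 5)(3 8 6 9 10)| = 15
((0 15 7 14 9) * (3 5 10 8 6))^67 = ((0 15 7 14 9)(3 5 10 8 6))^67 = (0 7 9 15 14)(3 10 6 5 8)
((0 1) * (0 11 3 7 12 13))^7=(13)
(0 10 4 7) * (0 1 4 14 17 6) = (0 10 14 17 6)(1 4 7) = [10, 4, 2, 3, 7, 5, 0, 1, 8, 9, 14, 11, 12, 13, 17, 15, 16, 6]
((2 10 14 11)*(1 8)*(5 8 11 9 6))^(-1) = (1 8 5 6 9 14 10 2 11)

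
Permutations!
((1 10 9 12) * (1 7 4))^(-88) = (1 9 7)(4 10 12)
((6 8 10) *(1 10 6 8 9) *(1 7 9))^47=((1 10 8 6)(7 9))^47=(1 6 8 10)(7 9)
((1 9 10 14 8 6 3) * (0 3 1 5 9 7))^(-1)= ((0 3 5 9 10 14 8 6 1 7))^(-1)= (0 7 1 6 8 14 10 9 5 3)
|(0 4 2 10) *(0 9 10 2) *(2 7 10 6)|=10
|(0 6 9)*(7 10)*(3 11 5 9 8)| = |(0 6 8 3 11 5 9)(7 10)| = 14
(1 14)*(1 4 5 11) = (1 14 4 5 11) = [0, 14, 2, 3, 5, 11, 6, 7, 8, 9, 10, 1, 12, 13, 4]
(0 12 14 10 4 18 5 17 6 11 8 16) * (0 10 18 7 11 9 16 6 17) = (0 12 14 18 5)(4 7 11 8 6 9 16 10) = [12, 1, 2, 3, 7, 0, 9, 11, 6, 16, 4, 8, 14, 13, 18, 15, 10, 17, 5]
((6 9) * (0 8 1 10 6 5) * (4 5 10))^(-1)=(0 5 4 1 8)(6 10 9)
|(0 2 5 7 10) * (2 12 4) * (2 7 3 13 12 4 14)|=12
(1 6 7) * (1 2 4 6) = [0, 1, 4, 3, 6, 5, 7, 2] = (2 4 6 7)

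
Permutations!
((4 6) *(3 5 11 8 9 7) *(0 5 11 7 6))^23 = ((0 5 7 3 11 8 9 6 4))^23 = (0 8 5 9 7 6 3 4 11)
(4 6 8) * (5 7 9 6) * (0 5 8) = (0 5 7 9 6)(4 8) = [5, 1, 2, 3, 8, 7, 0, 9, 4, 6]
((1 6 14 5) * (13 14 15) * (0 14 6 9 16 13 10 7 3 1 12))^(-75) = (0 14 5 12)(1 10 13)(3 15 16)(6 9 7)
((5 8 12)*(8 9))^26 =((5 9 8 12))^26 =(5 8)(9 12)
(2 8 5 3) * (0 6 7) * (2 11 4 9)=[6, 1, 8, 11, 9, 3, 7, 0, 5, 2, 10, 4]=(0 6 7)(2 8 5 3 11 4 9)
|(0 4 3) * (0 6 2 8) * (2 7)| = |(0 4 3 6 7 2 8)| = 7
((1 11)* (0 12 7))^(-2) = (0 12 7)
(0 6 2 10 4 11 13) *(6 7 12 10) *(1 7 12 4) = (0 12 10 1 7 4 11 13)(2 6) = [12, 7, 6, 3, 11, 5, 2, 4, 8, 9, 1, 13, 10, 0]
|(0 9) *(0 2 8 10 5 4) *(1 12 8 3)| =|(0 9 2 3 1 12 8 10 5 4)| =10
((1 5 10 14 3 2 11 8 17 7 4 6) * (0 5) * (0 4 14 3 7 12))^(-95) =((0 5 10 3 2 11 8 17 12)(1 4 6)(7 14))^(-95) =(0 2 12 3 17 10 8 5 11)(1 4 6)(7 14)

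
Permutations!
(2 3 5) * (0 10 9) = (0 10 9)(2 3 5) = [10, 1, 3, 5, 4, 2, 6, 7, 8, 0, 9]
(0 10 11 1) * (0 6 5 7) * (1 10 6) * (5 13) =(0 6 13 5 7)(10 11) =[6, 1, 2, 3, 4, 7, 13, 0, 8, 9, 11, 10, 12, 5]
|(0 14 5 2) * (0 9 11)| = |(0 14 5 2 9 11)| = 6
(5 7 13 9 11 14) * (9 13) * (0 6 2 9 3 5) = (0 6 2 9 11 14)(3 5 7) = [6, 1, 9, 5, 4, 7, 2, 3, 8, 11, 10, 14, 12, 13, 0]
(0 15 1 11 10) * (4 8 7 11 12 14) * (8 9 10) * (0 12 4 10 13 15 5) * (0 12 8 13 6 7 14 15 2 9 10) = (0 5 12 15 1 4 10 8 14)(2 9 6 7 11 13) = [5, 4, 9, 3, 10, 12, 7, 11, 14, 6, 8, 13, 15, 2, 0, 1]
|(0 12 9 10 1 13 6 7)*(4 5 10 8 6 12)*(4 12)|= |(0 12 9 8 6 7)(1 13 4 5 10)|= 30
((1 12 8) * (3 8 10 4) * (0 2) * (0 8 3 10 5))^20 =((0 2 8 1 12 5)(4 10))^20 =(0 8 12)(1 5 2)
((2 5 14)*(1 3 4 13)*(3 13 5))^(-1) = (1 13)(2 14 5 4 3)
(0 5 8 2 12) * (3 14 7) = (0 5 8 2 12)(3 14 7) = [5, 1, 12, 14, 4, 8, 6, 3, 2, 9, 10, 11, 0, 13, 7]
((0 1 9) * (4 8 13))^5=((0 1 9)(4 8 13))^5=(0 9 1)(4 13 8)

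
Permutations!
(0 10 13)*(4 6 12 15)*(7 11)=(0 10 13)(4 6 12 15)(7 11)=[10, 1, 2, 3, 6, 5, 12, 11, 8, 9, 13, 7, 15, 0, 14, 4]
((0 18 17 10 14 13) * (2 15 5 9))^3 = (0 10)(2 9 5 15)(13 17)(14 18)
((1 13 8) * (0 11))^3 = ((0 11)(1 13 8))^3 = (13)(0 11)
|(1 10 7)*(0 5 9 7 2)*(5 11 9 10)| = 8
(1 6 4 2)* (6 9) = [0, 9, 1, 3, 2, 5, 4, 7, 8, 6] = (1 9 6 4 2)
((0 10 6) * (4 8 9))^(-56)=((0 10 6)(4 8 9))^(-56)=(0 10 6)(4 8 9)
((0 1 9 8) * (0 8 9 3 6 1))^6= (9)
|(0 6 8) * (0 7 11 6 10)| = |(0 10)(6 8 7 11)| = 4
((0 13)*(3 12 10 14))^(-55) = ((0 13)(3 12 10 14))^(-55) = (0 13)(3 12 10 14)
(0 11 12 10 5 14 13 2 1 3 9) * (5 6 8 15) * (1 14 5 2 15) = [11, 3, 14, 9, 4, 5, 8, 7, 1, 0, 6, 12, 10, 15, 13, 2] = (0 11 12 10 6 8 1 3 9)(2 14 13 15)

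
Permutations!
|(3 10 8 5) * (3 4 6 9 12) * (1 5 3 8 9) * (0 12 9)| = |(0 12 8 3 10)(1 5 4 6)| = 20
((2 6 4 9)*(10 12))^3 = ((2 6 4 9)(10 12))^3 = (2 9 4 6)(10 12)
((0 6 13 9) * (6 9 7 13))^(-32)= ((0 9)(7 13))^(-32)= (13)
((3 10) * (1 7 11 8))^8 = ((1 7 11 8)(3 10))^8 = (11)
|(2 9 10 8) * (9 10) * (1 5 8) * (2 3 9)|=7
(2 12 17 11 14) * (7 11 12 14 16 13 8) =(2 14)(7 11 16 13 8)(12 17) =[0, 1, 14, 3, 4, 5, 6, 11, 7, 9, 10, 16, 17, 8, 2, 15, 13, 12]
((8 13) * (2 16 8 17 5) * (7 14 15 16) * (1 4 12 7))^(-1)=(1 2 5 17 13 8 16 15 14 7 12 4)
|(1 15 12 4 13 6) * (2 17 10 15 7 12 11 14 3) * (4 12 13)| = |(1 7 13 6)(2 17 10 15 11 14 3)| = 28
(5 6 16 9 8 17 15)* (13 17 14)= (5 6 16 9 8 14 13 17 15)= [0, 1, 2, 3, 4, 6, 16, 7, 14, 8, 10, 11, 12, 17, 13, 5, 9, 15]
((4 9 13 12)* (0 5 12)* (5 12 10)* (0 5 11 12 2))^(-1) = (0 2)(4 12 11 10 5 13 9) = ((0 2)(4 9 13 5 10 11 12))^(-1)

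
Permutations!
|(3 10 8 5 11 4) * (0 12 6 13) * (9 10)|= |(0 12 6 13)(3 9 10 8 5 11 4)|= 28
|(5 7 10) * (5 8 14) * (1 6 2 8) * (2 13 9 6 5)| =|(1 5 7 10)(2 8 14)(6 13 9)| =12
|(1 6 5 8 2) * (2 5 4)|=4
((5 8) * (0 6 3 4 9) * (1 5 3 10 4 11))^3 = ((0 6 10 4 9)(1 5 8 3 11))^3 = (0 4 6 9 10)(1 3 5 11 8)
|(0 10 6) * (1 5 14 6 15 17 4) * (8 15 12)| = |(0 10 12 8 15 17 4 1 5 14 6)| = 11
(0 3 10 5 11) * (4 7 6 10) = (0 3 4 7 6 10 5 11) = [3, 1, 2, 4, 7, 11, 10, 6, 8, 9, 5, 0]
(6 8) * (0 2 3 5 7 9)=(0 2 3 5 7 9)(6 8)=[2, 1, 3, 5, 4, 7, 8, 9, 6, 0]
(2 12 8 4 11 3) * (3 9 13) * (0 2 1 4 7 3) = [2, 4, 12, 1, 11, 5, 6, 3, 7, 13, 10, 9, 8, 0] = (0 2 12 8 7 3 1 4 11 9 13)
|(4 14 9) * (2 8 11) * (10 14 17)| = 15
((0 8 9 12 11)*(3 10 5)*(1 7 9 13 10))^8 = ((0 8 13 10 5 3 1 7 9 12 11))^8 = (0 9 3 13 11 7 5 8 12 1 10)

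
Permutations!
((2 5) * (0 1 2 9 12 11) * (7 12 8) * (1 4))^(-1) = ((0 4 1 2 5 9 8 7 12 11))^(-1) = (0 11 12 7 8 9 5 2 1 4)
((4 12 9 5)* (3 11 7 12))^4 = (3 9 11 5 7 4 12)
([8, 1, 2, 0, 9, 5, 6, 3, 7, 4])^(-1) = [3, 1, 2, 7, 9, 5, 6, 8, 0, 4]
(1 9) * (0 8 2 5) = (0 8 2 5)(1 9) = [8, 9, 5, 3, 4, 0, 6, 7, 2, 1]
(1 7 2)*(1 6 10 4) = (1 7 2 6 10 4) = [0, 7, 6, 3, 1, 5, 10, 2, 8, 9, 4]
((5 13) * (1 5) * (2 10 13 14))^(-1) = (1 13 10 2 14 5)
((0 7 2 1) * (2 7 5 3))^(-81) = (7)(0 1 2 3 5)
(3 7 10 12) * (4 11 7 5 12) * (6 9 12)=(3 5 6 9 12)(4 11 7 10)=[0, 1, 2, 5, 11, 6, 9, 10, 8, 12, 4, 7, 3]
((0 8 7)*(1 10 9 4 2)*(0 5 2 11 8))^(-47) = ((1 10 9 4 11 8 7 5 2))^(-47) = (1 5 8 4 10 2 7 11 9)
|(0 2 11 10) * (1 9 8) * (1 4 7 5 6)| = |(0 2 11 10)(1 9 8 4 7 5 6)| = 28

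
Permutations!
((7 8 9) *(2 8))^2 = (2 9)(7 8)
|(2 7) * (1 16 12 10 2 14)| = 7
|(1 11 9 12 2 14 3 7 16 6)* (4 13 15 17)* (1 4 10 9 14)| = 15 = |(1 11 14 3 7 16 6 4 13 15 17 10 9 12 2)|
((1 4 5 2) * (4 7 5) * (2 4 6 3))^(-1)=((1 7 5 4 6 3 2))^(-1)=(1 2 3 6 4 5 7)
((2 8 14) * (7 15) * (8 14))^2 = (15)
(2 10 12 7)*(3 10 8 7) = [0, 1, 8, 10, 4, 5, 6, 2, 7, 9, 12, 11, 3] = (2 8 7)(3 10 12)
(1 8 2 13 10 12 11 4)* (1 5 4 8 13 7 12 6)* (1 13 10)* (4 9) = [0, 10, 7, 3, 5, 9, 13, 12, 2, 4, 6, 8, 11, 1] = (1 10 6 13)(2 7 12 11 8)(4 5 9)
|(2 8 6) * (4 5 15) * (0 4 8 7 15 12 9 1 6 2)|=28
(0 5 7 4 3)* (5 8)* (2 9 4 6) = (0 8 5 7 6 2 9 4 3) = [8, 1, 9, 0, 3, 7, 2, 6, 5, 4]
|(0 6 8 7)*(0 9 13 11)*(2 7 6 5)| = 14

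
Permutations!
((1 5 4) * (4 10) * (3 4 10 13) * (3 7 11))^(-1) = (1 4 3 11 7 13 5)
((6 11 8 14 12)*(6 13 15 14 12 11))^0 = ((8 12 13 15 14 11))^0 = (15)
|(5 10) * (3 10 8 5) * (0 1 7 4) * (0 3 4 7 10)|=|(0 1 10 4 3)(5 8)|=10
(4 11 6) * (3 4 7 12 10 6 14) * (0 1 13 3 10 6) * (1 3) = (0 3 4 11 14 10)(1 13)(6 7 12) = [3, 13, 2, 4, 11, 5, 7, 12, 8, 9, 0, 14, 6, 1, 10]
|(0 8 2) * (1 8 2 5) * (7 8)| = 4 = |(0 2)(1 7 8 5)|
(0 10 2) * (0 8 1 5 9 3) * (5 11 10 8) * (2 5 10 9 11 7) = (0 8 1 7 2 10 5 11 9 3) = [8, 7, 10, 0, 4, 11, 6, 2, 1, 3, 5, 9]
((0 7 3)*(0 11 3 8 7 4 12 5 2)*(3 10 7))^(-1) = ((0 4 12 5 2)(3 11 10 7 8))^(-1) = (0 2 5 12 4)(3 8 7 10 11)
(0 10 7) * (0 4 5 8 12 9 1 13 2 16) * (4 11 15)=[10, 13, 16, 3, 5, 8, 6, 11, 12, 1, 7, 15, 9, 2, 14, 4, 0]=(0 10 7 11 15 4 5 8 12 9 1 13 2 16)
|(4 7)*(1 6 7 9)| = 5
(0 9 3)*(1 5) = (0 9 3)(1 5) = [9, 5, 2, 0, 4, 1, 6, 7, 8, 3]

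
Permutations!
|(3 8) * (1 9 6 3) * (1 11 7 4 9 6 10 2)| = |(1 6 3 8 11 7 4 9 10 2)| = 10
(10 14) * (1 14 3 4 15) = (1 14 10 3 4 15) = [0, 14, 2, 4, 15, 5, 6, 7, 8, 9, 3, 11, 12, 13, 10, 1]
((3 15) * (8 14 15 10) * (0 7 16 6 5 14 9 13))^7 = (0 3 16 8 5 13 15 7 10 6 9 14)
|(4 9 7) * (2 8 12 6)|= |(2 8 12 6)(4 9 7)|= 12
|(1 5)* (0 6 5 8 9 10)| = 7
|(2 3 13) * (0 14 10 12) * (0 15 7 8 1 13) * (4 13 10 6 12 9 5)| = 15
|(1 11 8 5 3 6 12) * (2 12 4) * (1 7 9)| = |(1 11 8 5 3 6 4 2 12 7 9)| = 11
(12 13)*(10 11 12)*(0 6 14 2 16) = (0 6 14 2 16)(10 11 12 13) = [6, 1, 16, 3, 4, 5, 14, 7, 8, 9, 11, 12, 13, 10, 2, 15, 0]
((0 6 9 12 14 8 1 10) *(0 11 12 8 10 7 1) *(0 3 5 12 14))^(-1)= ((0 6 9 8 3 5 12)(1 7)(10 11 14))^(-1)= (0 12 5 3 8 9 6)(1 7)(10 14 11)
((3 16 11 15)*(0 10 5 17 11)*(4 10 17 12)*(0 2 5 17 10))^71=(0 3 4 15 12 11 5 17 2 10 16)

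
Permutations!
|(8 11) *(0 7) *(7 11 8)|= 3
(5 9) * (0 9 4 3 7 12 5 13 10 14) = (0 9 13 10 14)(3 7 12 5 4) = [9, 1, 2, 7, 3, 4, 6, 12, 8, 13, 14, 11, 5, 10, 0]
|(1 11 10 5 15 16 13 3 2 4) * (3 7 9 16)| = 8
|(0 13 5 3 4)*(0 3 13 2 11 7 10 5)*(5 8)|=8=|(0 2 11 7 10 8 5 13)(3 4)|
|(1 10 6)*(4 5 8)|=|(1 10 6)(4 5 8)|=3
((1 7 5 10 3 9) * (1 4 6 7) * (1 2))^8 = (3 9 4 6 7 5 10)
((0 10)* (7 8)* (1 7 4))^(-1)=(0 10)(1 4 8 7)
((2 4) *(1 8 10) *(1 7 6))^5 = (10)(2 4)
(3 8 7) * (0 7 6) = (0 7 3 8 6) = [7, 1, 2, 8, 4, 5, 0, 3, 6]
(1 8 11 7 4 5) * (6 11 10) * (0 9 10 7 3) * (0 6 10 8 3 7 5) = (0 9 8 5 1 3 6 11 7 4) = [9, 3, 2, 6, 0, 1, 11, 4, 5, 8, 10, 7]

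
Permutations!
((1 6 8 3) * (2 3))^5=(8)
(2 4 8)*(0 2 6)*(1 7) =(0 2 4 8 6)(1 7) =[2, 7, 4, 3, 8, 5, 0, 1, 6]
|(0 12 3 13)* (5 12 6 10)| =|(0 6 10 5 12 3 13)| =7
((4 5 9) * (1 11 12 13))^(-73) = ((1 11 12 13)(4 5 9))^(-73) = (1 13 12 11)(4 9 5)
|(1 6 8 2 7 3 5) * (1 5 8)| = |(1 6)(2 7 3 8)| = 4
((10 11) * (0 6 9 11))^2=((0 6 9 11 10))^2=(0 9 10 6 11)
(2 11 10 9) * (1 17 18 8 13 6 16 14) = [0, 17, 11, 3, 4, 5, 16, 7, 13, 2, 9, 10, 12, 6, 1, 15, 14, 18, 8] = (1 17 18 8 13 6 16 14)(2 11 10 9)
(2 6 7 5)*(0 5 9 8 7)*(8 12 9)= (0 5 2 6)(7 8)(9 12)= [5, 1, 6, 3, 4, 2, 0, 8, 7, 12, 10, 11, 9]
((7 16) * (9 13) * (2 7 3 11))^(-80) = ((2 7 16 3 11)(9 13))^(-80) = (16)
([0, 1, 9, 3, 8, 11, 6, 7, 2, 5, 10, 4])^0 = [0, 1, 2, 3, 4, 5, 6, 7, 8, 9, 10, 11]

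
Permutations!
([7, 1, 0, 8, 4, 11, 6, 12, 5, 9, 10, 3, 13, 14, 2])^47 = (0 2 14 13 12 7)(3 11 5 8)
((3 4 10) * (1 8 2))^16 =(1 8 2)(3 4 10) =((1 8 2)(3 4 10))^16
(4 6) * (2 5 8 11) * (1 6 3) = [0, 6, 5, 1, 3, 8, 4, 7, 11, 9, 10, 2] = (1 6 4 3)(2 5 8 11)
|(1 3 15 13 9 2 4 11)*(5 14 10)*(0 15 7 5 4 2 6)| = |(0 15 13 9 6)(1 3 7 5 14 10 4 11)| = 40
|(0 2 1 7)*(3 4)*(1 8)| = |(0 2 8 1 7)(3 4)| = 10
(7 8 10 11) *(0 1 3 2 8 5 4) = (0 1 3 2 8 10 11 7 5 4) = [1, 3, 8, 2, 0, 4, 6, 5, 10, 9, 11, 7]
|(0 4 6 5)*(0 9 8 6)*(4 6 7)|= 7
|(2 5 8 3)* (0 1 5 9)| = 7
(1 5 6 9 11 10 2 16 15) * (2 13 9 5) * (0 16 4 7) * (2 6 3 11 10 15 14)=(0 16 14 2 4 7)(1 6 5 3 11 15)(9 10 13)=[16, 6, 4, 11, 7, 3, 5, 0, 8, 10, 13, 15, 12, 9, 2, 1, 14]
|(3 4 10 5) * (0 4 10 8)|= |(0 4 8)(3 10 5)|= 3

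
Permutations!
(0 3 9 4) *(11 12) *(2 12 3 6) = (0 6 2 12 11 3 9 4) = [6, 1, 12, 9, 0, 5, 2, 7, 8, 4, 10, 3, 11]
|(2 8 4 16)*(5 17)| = 4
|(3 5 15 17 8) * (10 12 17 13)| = |(3 5 15 13 10 12 17 8)| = 8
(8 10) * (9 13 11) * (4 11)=(4 11 9 13)(8 10)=[0, 1, 2, 3, 11, 5, 6, 7, 10, 13, 8, 9, 12, 4]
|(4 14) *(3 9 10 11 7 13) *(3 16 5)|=8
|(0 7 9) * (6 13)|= |(0 7 9)(6 13)|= 6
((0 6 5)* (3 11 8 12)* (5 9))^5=((0 6 9 5)(3 11 8 12))^5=(0 6 9 5)(3 11 8 12)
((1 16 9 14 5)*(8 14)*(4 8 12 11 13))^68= (1 14 4 11 9)(5 8 13 12 16)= ((1 16 9 12 11 13 4 8 14 5))^68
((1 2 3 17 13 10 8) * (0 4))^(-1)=(0 4)(1 8 10 13 17 3 2)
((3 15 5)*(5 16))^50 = ((3 15 16 5))^50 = (3 16)(5 15)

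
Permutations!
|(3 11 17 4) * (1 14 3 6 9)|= 8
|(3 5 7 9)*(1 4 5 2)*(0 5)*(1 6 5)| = 6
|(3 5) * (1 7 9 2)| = 4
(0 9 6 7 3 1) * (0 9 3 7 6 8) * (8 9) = (9)(0 3 1 8) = [3, 8, 2, 1, 4, 5, 6, 7, 0, 9]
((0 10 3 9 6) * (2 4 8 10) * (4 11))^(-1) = ((0 2 11 4 8 10 3 9 6))^(-1) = (0 6 9 3 10 8 4 11 2)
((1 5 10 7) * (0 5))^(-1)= ((0 5 10 7 1))^(-1)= (0 1 7 10 5)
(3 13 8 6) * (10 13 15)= (3 15 10 13 8 6)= [0, 1, 2, 15, 4, 5, 3, 7, 6, 9, 13, 11, 12, 8, 14, 10]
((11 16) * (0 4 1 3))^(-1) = (0 3 1 4)(11 16)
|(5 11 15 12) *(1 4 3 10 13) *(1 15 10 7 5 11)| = |(1 4 3 7 5)(10 13 15 12 11)| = 5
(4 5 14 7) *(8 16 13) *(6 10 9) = (4 5 14 7)(6 10 9)(8 16 13) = [0, 1, 2, 3, 5, 14, 10, 4, 16, 6, 9, 11, 12, 8, 7, 15, 13]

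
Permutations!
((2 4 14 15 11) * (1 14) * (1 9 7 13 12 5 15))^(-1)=(1 14)(2 11 15 5 12 13 7 9 4)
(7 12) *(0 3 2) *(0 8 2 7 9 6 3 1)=[1, 0, 8, 7, 4, 5, 3, 12, 2, 6, 10, 11, 9]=(0 1)(2 8)(3 7 12 9 6)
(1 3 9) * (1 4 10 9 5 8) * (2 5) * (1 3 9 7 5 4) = (1 9)(2 4 10 7 5 8 3) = [0, 9, 4, 2, 10, 8, 6, 5, 3, 1, 7]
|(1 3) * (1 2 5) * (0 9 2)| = 6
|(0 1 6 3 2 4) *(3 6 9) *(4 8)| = |(0 1 9 3 2 8 4)| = 7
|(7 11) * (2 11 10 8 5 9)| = 7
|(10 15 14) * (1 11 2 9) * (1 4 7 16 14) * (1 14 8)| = 24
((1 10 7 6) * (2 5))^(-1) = (1 6 7 10)(2 5)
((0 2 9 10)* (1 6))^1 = ((0 2 9 10)(1 6))^1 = (0 2 9 10)(1 6)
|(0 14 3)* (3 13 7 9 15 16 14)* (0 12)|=6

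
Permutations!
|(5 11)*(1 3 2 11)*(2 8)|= 6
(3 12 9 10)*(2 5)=(2 5)(3 12 9 10)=[0, 1, 5, 12, 4, 2, 6, 7, 8, 10, 3, 11, 9]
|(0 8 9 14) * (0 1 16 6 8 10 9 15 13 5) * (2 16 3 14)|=30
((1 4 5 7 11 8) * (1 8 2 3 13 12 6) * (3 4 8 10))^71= (1 8 10 3 13 12 6)(2 4 5 7 11)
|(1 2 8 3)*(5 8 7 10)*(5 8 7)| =7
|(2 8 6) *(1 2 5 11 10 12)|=8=|(1 2 8 6 5 11 10 12)|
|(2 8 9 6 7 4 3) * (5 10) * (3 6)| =|(2 8 9 3)(4 6 7)(5 10)| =12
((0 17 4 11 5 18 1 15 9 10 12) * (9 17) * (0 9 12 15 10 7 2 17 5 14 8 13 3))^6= ((0 12 9 7 2 17 4 11 14 8 13 3)(1 10 15 5 18))^6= (0 4)(1 10 15 5 18)(2 13)(3 17)(7 8)(9 14)(11 12)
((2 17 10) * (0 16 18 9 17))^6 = ((0 16 18 9 17 10 2))^6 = (0 2 10 17 9 18 16)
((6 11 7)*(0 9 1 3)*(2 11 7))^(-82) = ((0 9 1 3)(2 11)(6 7))^(-82) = (11)(0 1)(3 9)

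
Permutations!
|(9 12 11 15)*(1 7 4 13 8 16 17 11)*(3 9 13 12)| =12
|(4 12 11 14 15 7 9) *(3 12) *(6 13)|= |(3 12 11 14 15 7 9 4)(6 13)|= 8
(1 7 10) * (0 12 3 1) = [12, 7, 2, 1, 4, 5, 6, 10, 8, 9, 0, 11, 3] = (0 12 3 1 7 10)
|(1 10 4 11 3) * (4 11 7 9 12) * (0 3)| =20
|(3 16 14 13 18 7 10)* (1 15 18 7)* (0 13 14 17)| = |(0 13 7 10 3 16 17)(1 15 18)| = 21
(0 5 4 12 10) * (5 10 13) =(0 10)(4 12 13 5) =[10, 1, 2, 3, 12, 4, 6, 7, 8, 9, 0, 11, 13, 5]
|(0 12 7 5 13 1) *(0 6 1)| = 10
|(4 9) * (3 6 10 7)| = |(3 6 10 7)(4 9)| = 4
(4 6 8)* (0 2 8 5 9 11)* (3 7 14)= (0 2 8 4 6 5 9 11)(3 7 14)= [2, 1, 8, 7, 6, 9, 5, 14, 4, 11, 10, 0, 12, 13, 3]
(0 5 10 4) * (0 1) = (0 5 10 4 1) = [5, 0, 2, 3, 1, 10, 6, 7, 8, 9, 4]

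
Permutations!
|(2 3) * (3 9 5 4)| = |(2 9 5 4 3)| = 5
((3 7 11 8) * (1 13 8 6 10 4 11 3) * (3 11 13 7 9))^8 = (13)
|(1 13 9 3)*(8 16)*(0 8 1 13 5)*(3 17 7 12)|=|(0 8 16 1 5)(3 13 9 17 7 12)|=30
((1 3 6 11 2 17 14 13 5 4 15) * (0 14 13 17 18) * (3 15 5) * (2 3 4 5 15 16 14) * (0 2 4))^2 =((0 4 15 1 16 14 17 13)(2 18)(3 6 11))^2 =(18)(0 15 16 17)(1 14 13 4)(3 11 6)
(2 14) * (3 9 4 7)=(2 14)(3 9 4 7)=[0, 1, 14, 9, 7, 5, 6, 3, 8, 4, 10, 11, 12, 13, 2]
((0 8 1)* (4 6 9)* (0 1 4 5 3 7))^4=(0 9)(3 4)(5 8)(6 7)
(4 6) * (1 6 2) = (1 6 4 2) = [0, 6, 1, 3, 2, 5, 4]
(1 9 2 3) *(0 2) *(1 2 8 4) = (0 8 4 1 9)(2 3) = [8, 9, 3, 2, 1, 5, 6, 7, 4, 0]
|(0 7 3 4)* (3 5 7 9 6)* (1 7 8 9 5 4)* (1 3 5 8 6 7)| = 10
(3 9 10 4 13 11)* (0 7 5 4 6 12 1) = (0 7 5 4 13 11 3 9 10 6 12 1) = [7, 0, 2, 9, 13, 4, 12, 5, 8, 10, 6, 3, 1, 11]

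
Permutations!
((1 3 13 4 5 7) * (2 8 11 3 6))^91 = (1 6 2 8 11 3 13 4 5 7)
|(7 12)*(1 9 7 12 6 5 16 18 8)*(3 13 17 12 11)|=40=|(1 9 7 6 5 16 18 8)(3 13 17 12 11)|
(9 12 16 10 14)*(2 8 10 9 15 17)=(2 8 10 14 15 17)(9 12 16)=[0, 1, 8, 3, 4, 5, 6, 7, 10, 12, 14, 11, 16, 13, 15, 17, 9, 2]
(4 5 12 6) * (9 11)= [0, 1, 2, 3, 5, 12, 4, 7, 8, 11, 10, 9, 6]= (4 5 12 6)(9 11)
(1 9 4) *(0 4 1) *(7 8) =[4, 9, 2, 3, 0, 5, 6, 8, 7, 1] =(0 4)(1 9)(7 8)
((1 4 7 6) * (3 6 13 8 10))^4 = (1 8)(3 7)(4 10)(6 13)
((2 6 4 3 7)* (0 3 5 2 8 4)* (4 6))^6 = ((0 3 7 8 6)(2 4 5))^6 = (0 3 7 8 6)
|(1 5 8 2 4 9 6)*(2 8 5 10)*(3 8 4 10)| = 6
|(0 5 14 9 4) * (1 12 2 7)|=20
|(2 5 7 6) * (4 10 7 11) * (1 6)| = |(1 6 2 5 11 4 10 7)| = 8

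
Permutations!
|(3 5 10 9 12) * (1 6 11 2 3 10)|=|(1 6 11 2 3 5)(9 12 10)|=6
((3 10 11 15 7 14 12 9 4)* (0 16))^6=(16)(3 12 15)(4 14 11)(7 10 9)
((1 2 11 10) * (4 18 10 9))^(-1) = (1 10 18 4 9 11 2)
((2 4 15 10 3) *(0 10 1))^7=(15)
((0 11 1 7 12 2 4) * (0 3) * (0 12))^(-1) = ((0 11 1 7)(2 4 3 12))^(-1) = (0 7 1 11)(2 12 3 4)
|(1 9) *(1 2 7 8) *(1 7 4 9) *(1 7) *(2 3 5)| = |(1 7 8)(2 4 9 3 5)| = 15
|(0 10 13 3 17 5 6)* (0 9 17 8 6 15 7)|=|(0 10 13 3 8 6 9 17 5 15 7)|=11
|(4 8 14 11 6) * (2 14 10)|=|(2 14 11 6 4 8 10)|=7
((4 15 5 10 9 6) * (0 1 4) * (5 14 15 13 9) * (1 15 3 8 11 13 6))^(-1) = (0 6 4 1 9 13 11 8 3 14 15)(5 10)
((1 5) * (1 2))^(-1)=(1 2 5)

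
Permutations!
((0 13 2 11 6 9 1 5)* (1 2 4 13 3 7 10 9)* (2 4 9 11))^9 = ((0 3 7 10 11 6 1 5)(4 13 9))^9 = (13)(0 3 7 10 11 6 1 5)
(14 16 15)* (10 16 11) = [0, 1, 2, 3, 4, 5, 6, 7, 8, 9, 16, 10, 12, 13, 11, 14, 15] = (10 16 15 14 11)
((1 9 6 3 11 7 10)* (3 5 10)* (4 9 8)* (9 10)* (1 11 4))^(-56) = (3 7 11 10 4)(5 9 6) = ((1 8)(3 4 10 11 7)(5 9 6))^(-56)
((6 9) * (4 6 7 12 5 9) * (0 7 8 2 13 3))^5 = ((0 7 12 5 9 8 2 13 3)(4 6))^5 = (0 8 7 2 12 13 5 3 9)(4 6)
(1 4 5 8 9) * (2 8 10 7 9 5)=[0, 4, 8, 3, 2, 10, 6, 9, 5, 1, 7]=(1 4 2 8 5 10 7 9)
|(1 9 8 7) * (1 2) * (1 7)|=6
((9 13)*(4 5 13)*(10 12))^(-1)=((4 5 13 9)(10 12))^(-1)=(4 9 13 5)(10 12)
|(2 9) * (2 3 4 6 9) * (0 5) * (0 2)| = |(0 5 2)(3 4 6 9)| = 12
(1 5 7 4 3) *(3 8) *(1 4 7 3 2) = [0, 5, 1, 4, 8, 3, 6, 7, 2] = (1 5 3 4 8 2)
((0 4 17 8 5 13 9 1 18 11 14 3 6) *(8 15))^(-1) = (0 6 3 14 11 18 1 9 13 5 8 15 17 4)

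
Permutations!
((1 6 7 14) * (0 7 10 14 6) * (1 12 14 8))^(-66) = ((0 7 6 10 8 1)(12 14))^(-66) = (14)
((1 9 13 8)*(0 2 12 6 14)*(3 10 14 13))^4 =((0 2 12 6 13 8 1 9 3 10 14))^4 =(0 13 3 2 8 10 12 1 14 6 9)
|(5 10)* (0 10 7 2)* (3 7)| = |(0 10 5 3 7 2)| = 6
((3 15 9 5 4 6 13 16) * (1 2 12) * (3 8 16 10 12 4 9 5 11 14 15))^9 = (1 4 13 12 2 6 10)(5 15 14 11 9)(8 16)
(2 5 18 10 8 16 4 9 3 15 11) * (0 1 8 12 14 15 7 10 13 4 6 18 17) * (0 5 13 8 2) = [1, 2, 13, 7, 9, 17, 18, 10, 16, 3, 12, 0, 14, 4, 15, 11, 6, 5, 8] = (0 1 2 13 4 9 3 7 10 12 14 15 11)(5 17)(6 18 8 16)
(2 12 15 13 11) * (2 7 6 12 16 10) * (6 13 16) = (2 6 12 15 16 10)(7 13 11) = [0, 1, 6, 3, 4, 5, 12, 13, 8, 9, 2, 7, 15, 11, 14, 16, 10]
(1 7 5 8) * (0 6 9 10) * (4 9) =(0 6 4 9 10)(1 7 5 8) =[6, 7, 2, 3, 9, 8, 4, 5, 1, 10, 0]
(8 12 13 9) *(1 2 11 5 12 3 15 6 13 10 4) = (1 2 11 5 12 10 4)(3 15 6 13 9 8) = [0, 2, 11, 15, 1, 12, 13, 7, 3, 8, 4, 5, 10, 9, 14, 6]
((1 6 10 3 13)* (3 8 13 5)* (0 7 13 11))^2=(0 13 6 8)(1 10 11 7)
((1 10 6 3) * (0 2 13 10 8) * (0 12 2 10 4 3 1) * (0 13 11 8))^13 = ((0 10 6 1)(2 11 8 12)(3 13 4))^13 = (0 10 6 1)(2 11 8 12)(3 13 4)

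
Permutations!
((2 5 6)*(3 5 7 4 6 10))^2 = ((2 7 4 6)(3 5 10))^2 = (2 4)(3 10 5)(6 7)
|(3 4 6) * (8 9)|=6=|(3 4 6)(8 9)|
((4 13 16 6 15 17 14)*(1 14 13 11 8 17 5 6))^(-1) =((1 14 4 11 8 17 13 16)(5 6 15))^(-1) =(1 16 13 17 8 11 4 14)(5 15 6)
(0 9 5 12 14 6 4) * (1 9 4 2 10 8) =(0 4)(1 9 5 12 14 6 2 10 8) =[4, 9, 10, 3, 0, 12, 2, 7, 1, 5, 8, 11, 14, 13, 6]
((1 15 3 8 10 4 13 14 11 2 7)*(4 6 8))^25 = (1 2 14 4 15 7 11 13 3)(6 8 10)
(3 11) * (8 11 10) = (3 10 8 11) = [0, 1, 2, 10, 4, 5, 6, 7, 11, 9, 8, 3]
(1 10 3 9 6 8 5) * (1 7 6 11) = (1 10 3 9 11)(5 7 6 8) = [0, 10, 2, 9, 4, 7, 8, 6, 5, 11, 3, 1]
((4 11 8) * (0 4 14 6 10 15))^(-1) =((0 4 11 8 14 6 10 15))^(-1) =(0 15 10 6 14 8 11 4)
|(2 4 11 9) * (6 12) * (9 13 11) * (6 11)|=12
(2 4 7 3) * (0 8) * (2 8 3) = (0 3 8)(2 4 7) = [3, 1, 4, 8, 7, 5, 6, 2, 0]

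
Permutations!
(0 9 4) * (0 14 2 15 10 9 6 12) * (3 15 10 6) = (0 3 15 6 12)(2 10 9 4 14) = [3, 1, 10, 15, 14, 5, 12, 7, 8, 4, 9, 11, 0, 13, 2, 6]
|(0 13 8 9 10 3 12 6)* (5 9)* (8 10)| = 6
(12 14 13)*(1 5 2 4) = (1 5 2 4)(12 14 13) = [0, 5, 4, 3, 1, 2, 6, 7, 8, 9, 10, 11, 14, 12, 13]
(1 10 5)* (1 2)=(1 10 5 2)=[0, 10, 1, 3, 4, 2, 6, 7, 8, 9, 5]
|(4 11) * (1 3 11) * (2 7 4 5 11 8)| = |(1 3 8 2 7 4)(5 11)| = 6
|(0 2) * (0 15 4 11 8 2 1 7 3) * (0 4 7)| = 14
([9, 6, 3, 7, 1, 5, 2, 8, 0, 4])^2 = (0 4 6 3 8 9 1 2 7)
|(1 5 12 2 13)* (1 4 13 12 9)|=6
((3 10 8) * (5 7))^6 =(10)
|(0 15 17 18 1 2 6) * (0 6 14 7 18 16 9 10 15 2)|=|(0 2 14 7 18 1)(9 10 15 17 16)|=30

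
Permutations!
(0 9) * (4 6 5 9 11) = (0 11 4 6 5 9) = [11, 1, 2, 3, 6, 9, 5, 7, 8, 0, 10, 4]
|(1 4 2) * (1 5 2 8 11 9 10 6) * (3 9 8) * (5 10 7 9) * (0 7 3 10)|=12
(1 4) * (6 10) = (1 4)(6 10) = [0, 4, 2, 3, 1, 5, 10, 7, 8, 9, 6]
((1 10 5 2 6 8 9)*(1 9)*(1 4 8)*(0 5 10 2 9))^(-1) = (10)(0 9 5)(1 6 2)(4 8)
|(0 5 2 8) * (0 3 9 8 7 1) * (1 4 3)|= |(0 5 2 7 4 3 9 8 1)|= 9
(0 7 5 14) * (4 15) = (0 7 5 14)(4 15) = [7, 1, 2, 3, 15, 14, 6, 5, 8, 9, 10, 11, 12, 13, 0, 4]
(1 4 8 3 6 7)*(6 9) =(1 4 8 3 9 6 7) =[0, 4, 2, 9, 8, 5, 7, 1, 3, 6]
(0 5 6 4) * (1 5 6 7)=(0 6 4)(1 5 7)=[6, 5, 2, 3, 0, 7, 4, 1]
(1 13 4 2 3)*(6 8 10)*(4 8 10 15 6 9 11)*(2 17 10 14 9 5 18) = (1 13 8 15 6 14 9 11 4 17 10 5 18 2 3) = [0, 13, 3, 1, 17, 18, 14, 7, 15, 11, 5, 4, 12, 8, 9, 6, 16, 10, 2]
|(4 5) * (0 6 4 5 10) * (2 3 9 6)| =7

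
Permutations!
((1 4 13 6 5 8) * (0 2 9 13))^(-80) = (0 2 9 13 6 5 8 1 4)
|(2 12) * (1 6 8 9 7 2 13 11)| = 9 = |(1 6 8 9 7 2 12 13 11)|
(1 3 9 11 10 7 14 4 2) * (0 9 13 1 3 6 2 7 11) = (0 9)(1 6 2 3 13)(4 7 14)(10 11) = [9, 6, 3, 13, 7, 5, 2, 14, 8, 0, 11, 10, 12, 1, 4]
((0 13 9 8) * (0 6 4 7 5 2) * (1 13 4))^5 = ((0 4 7 5 2)(1 13 9 8 6))^5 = (13)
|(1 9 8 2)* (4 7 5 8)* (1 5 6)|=15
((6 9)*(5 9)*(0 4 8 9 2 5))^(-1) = (0 6 9 8 4)(2 5)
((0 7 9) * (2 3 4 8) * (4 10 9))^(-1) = (0 9 10 3 2 8 4 7)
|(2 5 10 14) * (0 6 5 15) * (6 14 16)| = 4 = |(0 14 2 15)(5 10 16 6)|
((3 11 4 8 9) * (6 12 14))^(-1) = (3 9 8 4 11)(6 14 12)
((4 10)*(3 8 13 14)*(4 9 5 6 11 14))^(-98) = ((3 8 13 4 10 9 5 6 11 14))^(-98) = (3 13 10 5 11)(4 9 6 14 8)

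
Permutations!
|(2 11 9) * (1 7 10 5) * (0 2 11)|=4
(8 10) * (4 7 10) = [0, 1, 2, 3, 7, 5, 6, 10, 4, 9, 8] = (4 7 10 8)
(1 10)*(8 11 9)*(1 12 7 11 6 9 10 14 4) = (1 14 4)(6 9 8)(7 11 10 12) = [0, 14, 2, 3, 1, 5, 9, 11, 6, 8, 12, 10, 7, 13, 4]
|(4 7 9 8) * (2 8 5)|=6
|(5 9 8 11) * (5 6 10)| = 6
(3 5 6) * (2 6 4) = (2 6 3 5 4) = [0, 1, 6, 5, 2, 4, 3]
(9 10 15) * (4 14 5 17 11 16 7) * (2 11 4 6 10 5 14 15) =(2 11 16 7 6 10)(4 15 9 5 17) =[0, 1, 11, 3, 15, 17, 10, 6, 8, 5, 2, 16, 12, 13, 14, 9, 7, 4]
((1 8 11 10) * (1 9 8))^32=(11)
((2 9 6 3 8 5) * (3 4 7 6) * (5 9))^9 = (9)(2 5)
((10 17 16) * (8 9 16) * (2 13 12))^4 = ((2 13 12)(8 9 16 10 17))^4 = (2 13 12)(8 17 10 16 9)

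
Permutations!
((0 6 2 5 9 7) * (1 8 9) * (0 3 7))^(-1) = (0 9 8 1 5 2 6)(3 7)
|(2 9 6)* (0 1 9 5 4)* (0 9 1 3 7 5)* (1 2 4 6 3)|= 6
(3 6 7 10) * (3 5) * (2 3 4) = [0, 1, 3, 6, 2, 4, 7, 10, 8, 9, 5] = (2 3 6 7 10 5 4)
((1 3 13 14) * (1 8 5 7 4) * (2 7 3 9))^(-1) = ((1 9 2 7 4)(3 13 14 8 5))^(-1) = (1 4 7 2 9)(3 5 8 14 13)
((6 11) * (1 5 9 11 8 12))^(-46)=(1 11 12 9 8 5 6)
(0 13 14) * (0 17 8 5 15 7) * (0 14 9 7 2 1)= (0 13 9 7 14 17 8 5 15 2 1)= [13, 0, 1, 3, 4, 15, 6, 14, 5, 7, 10, 11, 12, 9, 17, 2, 16, 8]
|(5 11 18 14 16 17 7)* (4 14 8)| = |(4 14 16 17 7 5 11 18 8)| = 9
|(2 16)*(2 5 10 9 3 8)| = 7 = |(2 16 5 10 9 3 8)|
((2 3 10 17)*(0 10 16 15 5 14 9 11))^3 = (0 2 15 9 10 3 5 11 17 16 14)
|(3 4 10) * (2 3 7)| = 5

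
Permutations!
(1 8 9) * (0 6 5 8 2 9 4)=(0 6 5 8 4)(1 2 9)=[6, 2, 9, 3, 0, 8, 5, 7, 4, 1]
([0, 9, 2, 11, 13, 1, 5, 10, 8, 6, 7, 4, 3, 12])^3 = (1 5 6 9)(3 13 11 12 4)(7 10)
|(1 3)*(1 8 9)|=4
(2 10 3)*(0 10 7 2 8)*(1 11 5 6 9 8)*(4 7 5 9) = (0 10 3 1 11 9 8)(2 5 6 4 7) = [10, 11, 5, 1, 7, 6, 4, 2, 0, 8, 3, 9]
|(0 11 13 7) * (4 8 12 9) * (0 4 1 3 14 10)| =|(0 11 13 7 4 8 12 9 1 3 14 10)| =12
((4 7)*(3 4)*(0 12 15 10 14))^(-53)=(0 15 14 12 10)(3 4 7)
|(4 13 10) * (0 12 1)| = |(0 12 1)(4 13 10)| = 3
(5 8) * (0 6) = [6, 1, 2, 3, 4, 8, 0, 7, 5] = (0 6)(5 8)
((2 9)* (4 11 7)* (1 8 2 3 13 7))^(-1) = ((1 8 2 9 3 13 7 4 11))^(-1) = (1 11 4 7 13 3 9 2 8)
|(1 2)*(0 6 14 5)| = |(0 6 14 5)(1 2)| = 4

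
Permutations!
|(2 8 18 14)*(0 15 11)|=|(0 15 11)(2 8 18 14)|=12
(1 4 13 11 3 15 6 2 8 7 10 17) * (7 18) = [0, 4, 8, 15, 13, 5, 2, 10, 18, 9, 17, 3, 12, 11, 14, 6, 16, 1, 7] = (1 4 13 11 3 15 6 2 8 18 7 10 17)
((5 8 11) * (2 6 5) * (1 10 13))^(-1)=(1 13 10)(2 11 8 5 6)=((1 10 13)(2 6 5 8 11))^(-1)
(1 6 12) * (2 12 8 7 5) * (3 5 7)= (1 6 8 3 5 2 12)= [0, 6, 12, 5, 4, 2, 8, 7, 3, 9, 10, 11, 1]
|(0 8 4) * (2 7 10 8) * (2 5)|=7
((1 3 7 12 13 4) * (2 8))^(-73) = (1 4 13 12 7 3)(2 8)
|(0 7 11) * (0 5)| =4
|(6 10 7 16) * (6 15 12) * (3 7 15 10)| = 7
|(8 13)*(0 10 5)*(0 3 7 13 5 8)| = 7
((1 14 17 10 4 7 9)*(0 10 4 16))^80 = ((0 10 16)(1 14 17 4 7 9))^80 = (0 16 10)(1 17 7)(4 9 14)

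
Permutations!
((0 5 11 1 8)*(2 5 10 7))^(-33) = (0 8 1 11 5 2 7 10) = ((0 10 7 2 5 11 1 8))^(-33)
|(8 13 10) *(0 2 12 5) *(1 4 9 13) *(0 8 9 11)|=|(0 2 12 5 8 1 4 11)(9 13 10)|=24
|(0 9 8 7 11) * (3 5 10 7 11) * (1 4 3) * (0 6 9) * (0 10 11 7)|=18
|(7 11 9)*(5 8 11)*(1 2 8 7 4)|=|(1 2 8 11 9 4)(5 7)|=6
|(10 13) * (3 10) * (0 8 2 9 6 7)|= 6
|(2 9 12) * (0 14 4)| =3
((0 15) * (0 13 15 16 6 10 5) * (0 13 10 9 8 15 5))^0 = (16)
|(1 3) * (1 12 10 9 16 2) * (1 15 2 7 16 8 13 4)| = 8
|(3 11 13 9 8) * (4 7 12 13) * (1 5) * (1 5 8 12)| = |(1 8 3 11 4 7)(9 12 13)| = 6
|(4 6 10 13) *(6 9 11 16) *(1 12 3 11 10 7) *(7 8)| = 8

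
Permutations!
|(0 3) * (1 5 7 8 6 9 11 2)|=|(0 3)(1 5 7 8 6 9 11 2)|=8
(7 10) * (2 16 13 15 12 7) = (2 16 13 15 12 7 10) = [0, 1, 16, 3, 4, 5, 6, 10, 8, 9, 2, 11, 7, 15, 14, 12, 13]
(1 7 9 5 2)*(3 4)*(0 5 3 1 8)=(0 5 2 8)(1 7 9 3 4)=[5, 7, 8, 4, 1, 2, 6, 9, 0, 3]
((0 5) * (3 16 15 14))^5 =(0 5)(3 16 15 14) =((0 5)(3 16 15 14))^5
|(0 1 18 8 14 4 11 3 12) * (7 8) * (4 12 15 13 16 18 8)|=40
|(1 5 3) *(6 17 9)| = 3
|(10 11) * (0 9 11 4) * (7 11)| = |(0 9 7 11 10 4)| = 6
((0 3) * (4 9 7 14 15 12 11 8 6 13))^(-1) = (0 3)(4 13 6 8 11 12 15 14 7 9)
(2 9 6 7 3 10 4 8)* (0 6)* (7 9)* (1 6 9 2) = [9, 6, 7, 10, 8, 5, 2, 3, 1, 0, 4] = (0 9)(1 6 2 7 3 10 4 8)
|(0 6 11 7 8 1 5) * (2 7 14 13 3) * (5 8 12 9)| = 22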